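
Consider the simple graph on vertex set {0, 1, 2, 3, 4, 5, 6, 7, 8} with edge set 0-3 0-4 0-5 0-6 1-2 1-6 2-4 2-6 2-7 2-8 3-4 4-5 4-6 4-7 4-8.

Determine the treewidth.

2

A width-2 tree decomposition is:
Bags: B1 = {2, 4, 7}  B2 = {2, 4, 6}  B3 = {0, 4, 6}  B4 = {0, 4, 5}  B5 = {1, 2, 6}  B6 = {0, 3, 4}  B7 = {2, 4, 8}
Tree: B1–B2, B2–B3, B3–B4, B2–B5, B3–B6, B1–B7
Each bag holds 3 vertices, so the decomposition has width 2, which upper-bounds the treewidth. Conversely, {1, 2, 6} is a clique of size 3, and the vertices of any clique must share a bag in every tree decomposition; so some bag has ≥ 3 vertices and tw(G) ≥ 2. The upper and lower bounds meet at 2, so that is the treewidth.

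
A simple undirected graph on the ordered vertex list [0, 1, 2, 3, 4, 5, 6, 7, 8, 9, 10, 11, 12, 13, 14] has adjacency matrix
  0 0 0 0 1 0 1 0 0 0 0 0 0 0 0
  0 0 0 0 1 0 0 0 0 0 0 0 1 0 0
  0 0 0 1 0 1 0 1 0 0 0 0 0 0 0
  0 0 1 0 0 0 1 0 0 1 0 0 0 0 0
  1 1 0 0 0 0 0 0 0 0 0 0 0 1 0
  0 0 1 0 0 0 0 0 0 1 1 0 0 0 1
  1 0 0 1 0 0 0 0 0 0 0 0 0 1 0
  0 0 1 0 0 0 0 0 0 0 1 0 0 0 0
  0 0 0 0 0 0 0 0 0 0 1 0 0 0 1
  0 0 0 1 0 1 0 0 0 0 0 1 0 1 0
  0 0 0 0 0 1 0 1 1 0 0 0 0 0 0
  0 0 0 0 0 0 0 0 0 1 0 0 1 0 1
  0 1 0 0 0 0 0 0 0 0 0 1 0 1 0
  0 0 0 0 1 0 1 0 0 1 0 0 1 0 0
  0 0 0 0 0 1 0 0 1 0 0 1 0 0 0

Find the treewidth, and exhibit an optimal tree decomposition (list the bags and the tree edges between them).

Treewidth 3.
Bags: B1 = {7, 8, 10, 14}  B2 = {5, 7, 10, 14}  B3 = {2, 5, 7, 14}  B4 = {2, 5, 11, 14}  B5 = {2, 5, 9, 11}  B6 = {2, 3, 9, 11}  B7 = {3, 9, 11, 12}  B8 = {3, 9, 12, 13}  B9 = {3, 6, 12, 13}  B10 = {1, 6, 12, 13}  B11 = {1, 4, 6, 13}  B12 = {0, 1, 4, 6}
Tree: B1–B2, B2–B3, B3–B4, B4–B5, B5–B6, B6–B7, B7–B8, B8–B9, B9–B10, B10–B11, B11–B12

Every bag has size at most 4, so the width is 4 − 1 = 3 and tw(G) ≤ 3. For the lower bound: the 4 vertex sets {7,8,10}, {14}, {5}, {2,3,9,11} are disjoint, each induces a connected subgraph, and every pair is joined by at least one edge of G. Contracting each set to a single vertex therefore yields K_{4} as a minor, and since treewidth is minor-monotone, tw(G) ≥ tw(K_{4}) = 3. Combining the bounds, tw(G) = 3.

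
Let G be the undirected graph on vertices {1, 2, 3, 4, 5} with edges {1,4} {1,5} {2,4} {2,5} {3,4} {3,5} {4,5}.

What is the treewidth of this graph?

2

A width-2 tree decomposition is:
Bags: B1 = {3, 4, 5}  B2 = {2, 4, 5}  B3 = {1, 4, 5}
Tree: B1–B2, B2–B3
Each bag holds 3 vertices, so the decomposition has width 2, which upper-bounds the treewidth. Conversely, {1, 4, 5} is a clique of size 3, and the vertices of any clique must share a bag in every tree decomposition; so some bag has ≥ 3 vertices and tw(G) ≥ 2. Combining the bounds, tw(G) = 2.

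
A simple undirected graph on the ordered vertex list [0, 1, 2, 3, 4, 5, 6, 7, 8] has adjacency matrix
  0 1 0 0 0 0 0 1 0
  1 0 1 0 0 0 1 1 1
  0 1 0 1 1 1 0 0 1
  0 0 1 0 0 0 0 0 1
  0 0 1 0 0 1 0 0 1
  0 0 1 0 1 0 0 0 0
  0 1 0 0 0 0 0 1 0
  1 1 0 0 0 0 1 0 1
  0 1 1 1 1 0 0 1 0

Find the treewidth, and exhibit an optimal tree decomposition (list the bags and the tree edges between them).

Each bag holds 3 vertices, so the decomposition has width 2, which upper-bounds the treewidth. Conversely, {1, 2, 8} is a clique of size 3, and the vertices of any clique must share a bag in every tree decomposition; so some bag has ≥ 3 vertices and tw(G) ≥ 2. The upper and lower bounds meet at 2, so that is the treewidth.

Treewidth 2.
One such decomposition:
Bags: B1 = {1, 2, 8}  B2 = {2, 4, 8}  B3 = {1, 7, 8}  B4 = {2, 3, 8}  B5 = {0, 1, 7}  B6 = {2, 4, 5}  B7 = {1, 6, 7}
Tree: B1–B2, B1–B3, B1–B4, B3–B5, B2–B6, B5–B7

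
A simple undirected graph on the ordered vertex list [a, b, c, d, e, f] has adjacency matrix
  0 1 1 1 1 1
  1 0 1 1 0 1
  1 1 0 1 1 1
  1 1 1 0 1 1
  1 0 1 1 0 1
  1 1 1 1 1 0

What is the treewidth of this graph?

A width-4 tree decomposition is:
Bags: B1 = {a, b, c, d, f}  B2 = {a, c, d, e, f}
Tree: B1–B2
Every bag has size at most 5, so the width is 5 − 1 = 4 and tw(G) ≤ 4. Conversely, {a, c, d, e, f} is a clique of size 5, and the vertices of any clique must share a bag in every tree decomposition; so some bag has ≥ 5 vertices and tw(G) ≥ 4. Hence tw(G) = 4 exactly.

4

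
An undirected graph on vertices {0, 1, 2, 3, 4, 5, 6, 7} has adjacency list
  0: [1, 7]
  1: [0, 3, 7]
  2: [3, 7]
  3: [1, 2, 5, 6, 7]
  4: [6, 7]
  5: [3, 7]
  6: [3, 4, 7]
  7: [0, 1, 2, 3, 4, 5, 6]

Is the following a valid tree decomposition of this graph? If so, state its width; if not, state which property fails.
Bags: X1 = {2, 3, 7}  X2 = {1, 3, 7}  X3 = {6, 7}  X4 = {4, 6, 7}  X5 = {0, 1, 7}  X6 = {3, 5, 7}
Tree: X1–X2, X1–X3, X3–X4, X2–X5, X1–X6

A tree decomposition must satisfy three properties: every vertex lies in some bag; for every edge, both endpoints lie together in some bag; and for every vertex, the bags containing it form a connected subtree. Here edge (3,6) lies in no bag, so the decomposition is invalid.

No — edge (3,6) lies in no bag.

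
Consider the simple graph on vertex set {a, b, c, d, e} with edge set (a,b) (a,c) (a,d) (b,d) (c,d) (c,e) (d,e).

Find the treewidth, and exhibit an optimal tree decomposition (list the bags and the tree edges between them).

Treewidth 2.
One such decomposition:
Bags: B1 = {a, b, d}  B2 = {a, c, d}  B3 = {c, d, e}
Tree: B1–B2, B2–B3

Each bag holds 3 vertices, so the decomposition has width 2, which upper-bounds the treewidth. On the other hand G contains the 3-clique {c, d, e}. A clique must lie in a single bag of any decomposition, so no decomposition can have width below 2. Combining the bounds, tw(G) = 2.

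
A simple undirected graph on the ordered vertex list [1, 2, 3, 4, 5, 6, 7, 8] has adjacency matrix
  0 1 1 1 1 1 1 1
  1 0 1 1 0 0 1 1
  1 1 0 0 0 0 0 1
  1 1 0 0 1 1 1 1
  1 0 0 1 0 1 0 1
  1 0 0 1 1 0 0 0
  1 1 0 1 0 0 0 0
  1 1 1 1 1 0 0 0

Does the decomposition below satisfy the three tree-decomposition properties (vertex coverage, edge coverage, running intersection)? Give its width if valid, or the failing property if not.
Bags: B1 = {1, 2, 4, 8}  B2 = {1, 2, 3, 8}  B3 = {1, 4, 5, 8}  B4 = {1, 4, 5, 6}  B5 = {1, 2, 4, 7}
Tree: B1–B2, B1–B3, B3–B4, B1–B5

Vertex coverage: the bags together contain {1, 2, 3, 4, 5, 6, 7, 8}, the full vertex set. Edge coverage: each edge of G has both endpoints in at least one bag. Running intersection: for every vertex, the bags containing it form a connected subtree. All three properties hold, so this is a valid tree decomposition of width max|bag| − 1 = 3, and hence tw(G) ≤ 3.

Yes; width 3.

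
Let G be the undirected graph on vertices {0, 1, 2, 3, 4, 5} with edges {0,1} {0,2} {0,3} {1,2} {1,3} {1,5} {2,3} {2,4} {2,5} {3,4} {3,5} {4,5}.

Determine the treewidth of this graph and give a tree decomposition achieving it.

Every bag has size at most 4, so the width is 4 − 1 = 3 and tw(G) ≤ 3. On the other hand G contains the 4-clique {0, 1, 2, 3}. A clique must lie in a single bag of any decomposition, so no decomposition can have width below 3. Hence tw(G) = 3 exactly.

Treewidth 3.
Bags: B1 = {1, 2, 3, 5}  B2 = {0, 1, 2, 3}  B3 = {2, 3, 4, 5}
Tree: B1–B2, B1–B3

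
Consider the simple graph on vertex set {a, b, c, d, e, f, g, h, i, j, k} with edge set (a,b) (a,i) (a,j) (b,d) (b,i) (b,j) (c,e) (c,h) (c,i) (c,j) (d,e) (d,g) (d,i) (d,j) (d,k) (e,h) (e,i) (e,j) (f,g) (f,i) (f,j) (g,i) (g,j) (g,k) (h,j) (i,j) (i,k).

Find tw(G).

3

A width-3 tree decomposition is:
Bags: B1 = {d, g, i, j}  B2 = {b, d, i, j}  B3 = {a, b, i, j}  B4 = {d, e, i, j}  B5 = {d, g, i, k}  B6 = {f, g, i, j}  B7 = {c, e, i, j}  B8 = {c, e, h, j}
Tree: B1–B2, B2–B3, B1–B4, B1–B5, B1–B6, B4–B7, B7–B8
Every bag has size at most 4, so the width is 4 − 1 = 3 and tw(G) ≤ 3. For the lower bound, the 4 vertices {c, e, h, j} are pairwise adjacent, and any tree decomposition puts a clique entirely inside one bag — forcing width ≥ 3. The upper and lower bounds meet at 3, so that is the treewidth.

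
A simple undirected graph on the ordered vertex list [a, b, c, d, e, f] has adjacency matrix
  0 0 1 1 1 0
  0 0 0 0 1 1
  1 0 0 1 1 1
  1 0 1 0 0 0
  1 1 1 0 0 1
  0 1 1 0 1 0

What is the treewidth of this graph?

2

A width-2 tree decomposition is:
Bags: B1 = {a, c, e}  B2 = {a, c, d}  B3 = {c, e, f}  B4 = {b, e, f}
Tree: B1–B2, B1–B3, B3–B4
Each bag holds 3 vertices, so the decomposition has width 2, which upper-bounds the treewidth. For the lower bound, the 3 vertices {a, c, d} are pairwise adjacent, and any tree decomposition puts a clique entirely inside one bag — forcing width ≥ 2. Hence tw(G) = 2 exactly.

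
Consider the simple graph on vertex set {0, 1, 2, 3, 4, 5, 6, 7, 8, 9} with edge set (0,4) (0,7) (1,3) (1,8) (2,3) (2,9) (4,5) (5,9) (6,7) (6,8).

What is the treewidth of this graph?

A width-2 tree decomposition is:
Bags: B1 = {6, 7, 8}  B2 = {1, 7, 8}  B3 = {1, 3, 7}  B4 = {2, 3, 7}  B5 = {2, 7, 9}  B6 = {5, 7, 9}  B7 = {4, 5, 7}  B8 = {0, 4, 7}
Tree: B1–B2, B2–B3, B3–B4, B4–B5, B5–B6, B6–B7, B7–B8
Every bag has size at most 3, so the width is 3 − 1 = 2 and tw(G) ≤ 2. For the lower bound, G contains the cycle 7–6–8–1–3–2–9–5–4–0–7, so G is not a forest; only forests have treewidth ≤ 1, hence tw(G) ≥ 2. The upper and lower bounds meet at 2, so that is the treewidth.

2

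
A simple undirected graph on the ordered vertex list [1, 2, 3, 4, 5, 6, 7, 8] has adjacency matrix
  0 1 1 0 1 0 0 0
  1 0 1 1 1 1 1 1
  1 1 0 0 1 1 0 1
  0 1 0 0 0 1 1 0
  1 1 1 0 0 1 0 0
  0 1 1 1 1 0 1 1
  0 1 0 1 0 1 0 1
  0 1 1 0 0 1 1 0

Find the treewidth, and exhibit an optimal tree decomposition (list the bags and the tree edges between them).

Treewidth 3.
One optimal decomposition is:
Bags: B1 = {2, 3, 5, 6}  B2 = {2, 3, 6, 8}  B3 = {2, 6, 7, 8}  B4 = {1, 2, 3, 5}  B5 = {2, 4, 6, 7}
Tree: B1–B2, B2–B3, B1–B4, B3–B5

Each bag holds 4 vertices, so the decomposition has width 3, which upper-bounds the treewidth. For the lower bound, the 4 vertices {1, 2, 3, 5} are pairwise adjacent, and any tree decomposition puts a clique entirely inside one bag — forcing width ≥ 3. Hence tw(G) = 3 exactly.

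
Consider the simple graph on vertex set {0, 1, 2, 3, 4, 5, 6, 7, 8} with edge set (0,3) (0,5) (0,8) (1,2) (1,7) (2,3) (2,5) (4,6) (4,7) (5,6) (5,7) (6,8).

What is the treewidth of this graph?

A width-3 tree decomposition is:
Bags: B1 = {0, 4, 6, 8}  B2 = {0, 4, 5, 6}  B3 = {0, 4, 5, 7}  B4 = {0, 3, 5, 7}  B5 = {2, 3, 5, 7}  B6 = {1, 2, 3, 7}
Tree: B1–B2, B2–B3, B3–B4, B4–B5, B5–B6
Every bag has size at most 4, so the width is 4 − 1 = 3 and tw(G) ≤ 3. For the lower bound: the 4 vertex sets {4,6,8}, {0}, {5}, {1,2,3,7} are disjoint, each induces a connected subgraph, and every pair is joined by at least one edge of G. Contracting each set to a single vertex therefore yields K_{4} as a minor, and since treewidth is minor-monotone, tw(G) ≥ tw(K_{4}) = 3. Combining the bounds, tw(G) = 3.

3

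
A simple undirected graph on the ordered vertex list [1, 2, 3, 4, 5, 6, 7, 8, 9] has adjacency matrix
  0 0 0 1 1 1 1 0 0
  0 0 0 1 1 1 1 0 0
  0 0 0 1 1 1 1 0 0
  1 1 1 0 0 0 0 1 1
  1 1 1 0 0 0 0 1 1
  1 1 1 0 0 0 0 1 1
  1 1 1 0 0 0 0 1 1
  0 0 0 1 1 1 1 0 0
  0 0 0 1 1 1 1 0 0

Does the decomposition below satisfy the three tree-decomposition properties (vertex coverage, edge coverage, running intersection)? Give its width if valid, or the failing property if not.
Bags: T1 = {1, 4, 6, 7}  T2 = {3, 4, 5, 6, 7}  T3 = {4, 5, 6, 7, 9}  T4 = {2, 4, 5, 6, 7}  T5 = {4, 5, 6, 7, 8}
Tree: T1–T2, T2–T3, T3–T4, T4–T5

No — edge (5,1) lies in no bag.

A tree decomposition must satisfy three properties: every vertex lies in some bag; for every edge, both endpoints lie together in some bag; and for every vertex, the bags containing it form a connected subtree. Here edge (5,1) lies in no bag, so the decomposition is invalid.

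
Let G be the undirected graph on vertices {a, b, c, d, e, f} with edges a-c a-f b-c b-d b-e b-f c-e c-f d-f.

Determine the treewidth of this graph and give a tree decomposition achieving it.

Treewidth 2.
Bags: B1 = {a, c, f}  B2 = {b, c, f}  B3 = {b, d, f}  B4 = {b, c, e}
Tree: B1–B2, B2–B3, B2–B4

The largest bag has 3 vertices, giving width 2; this decomposition certifies tw(G) ≤ 2. For the lower bound, the 3 vertices {b, d, f} are pairwise adjacent, and any tree decomposition puts a clique entirely inside one bag — forcing width ≥ 2. Therefore the treewidth is 2.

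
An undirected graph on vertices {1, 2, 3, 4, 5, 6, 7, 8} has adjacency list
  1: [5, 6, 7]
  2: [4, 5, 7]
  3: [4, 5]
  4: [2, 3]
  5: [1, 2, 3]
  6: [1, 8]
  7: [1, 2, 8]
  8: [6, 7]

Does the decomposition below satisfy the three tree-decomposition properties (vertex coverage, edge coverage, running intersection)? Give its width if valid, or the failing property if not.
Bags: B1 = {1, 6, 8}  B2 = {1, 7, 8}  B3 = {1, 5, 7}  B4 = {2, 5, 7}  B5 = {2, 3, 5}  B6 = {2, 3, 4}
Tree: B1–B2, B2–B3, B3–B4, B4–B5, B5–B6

Every vertex of G appears in some bag (union = {1, 2, 3, 4, 5, 6, 7, 8}); every edge is covered by a bag; and for each vertex v the set of bags containing v is connected in the bag tree. The decomposition is therefore valid. The largest bag has 3 vertices, so the width is 2.

Yes; width 2.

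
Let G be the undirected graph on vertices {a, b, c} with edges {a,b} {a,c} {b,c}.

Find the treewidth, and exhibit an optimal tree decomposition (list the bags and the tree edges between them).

With just one bag of size 3, the width is 3 − 1 = 2, so tw(G) ≤ 2. Conversely, {a, b, c} is a clique of size 3, and the vertices of any clique must share a bag in every tree decomposition; so some bag has ≥ 3 vertices and tw(G) ≥ 2. Therefore the treewidth is 2.

Treewidth 2.
Bags: B1 = {a, b, c}
Tree: (single bag)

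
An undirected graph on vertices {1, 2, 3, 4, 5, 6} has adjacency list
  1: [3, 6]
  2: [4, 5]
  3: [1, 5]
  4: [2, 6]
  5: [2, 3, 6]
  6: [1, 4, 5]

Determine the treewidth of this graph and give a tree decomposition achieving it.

The largest bag has 3 vertices, giving width 2; this decomposition certifies tw(G) ≤ 2. For the lower bound, G contains the cycle 2–4–6–5–2, so G is not a forest; only forests have treewidth ≤ 1, hence tw(G) ≥ 2. The upper and lower bounds meet at 2, so that is the treewidth.

Treewidth 2.
Bags: B1 = {2, 4, 5}  B2 = {4, 5, 6}  B3 = {3, 5, 6}  B4 = {1, 3, 6}
Tree: B1–B2, B2–B3, B3–B4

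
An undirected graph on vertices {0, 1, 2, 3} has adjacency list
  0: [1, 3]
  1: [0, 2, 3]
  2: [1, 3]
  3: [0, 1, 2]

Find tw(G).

2

A width-2 tree decomposition is:
Bags: B1 = {0, 1, 3}  B2 = {1, 2, 3}
Tree: B1–B2
The largest bag has 3 vertices, giving width 2; this decomposition certifies tw(G) ≤ 2. On the other hand G contains the 3-clique {0, 1, 3}. A clique must lie in a single bag of any decomposition, so no decomposition can have width below 2. The upper and lower bounds meet at 2, so that is the treewidth.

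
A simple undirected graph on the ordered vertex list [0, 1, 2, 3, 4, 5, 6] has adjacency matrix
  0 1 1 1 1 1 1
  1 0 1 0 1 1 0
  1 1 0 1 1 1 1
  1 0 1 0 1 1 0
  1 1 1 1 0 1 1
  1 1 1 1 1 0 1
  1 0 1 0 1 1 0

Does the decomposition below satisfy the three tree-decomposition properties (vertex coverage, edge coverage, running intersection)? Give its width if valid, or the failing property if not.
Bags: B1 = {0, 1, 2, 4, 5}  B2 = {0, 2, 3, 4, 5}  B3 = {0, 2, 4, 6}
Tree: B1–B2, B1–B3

A tree decomposition must satisfy three properties: every vertex lies in some bag; for every edge, both endpoints lie together in some bag; and for every vertex, the bags containing it form a connected subtree. Here edge (5,6) lies in no bag, so the decomposition is invalid.

No — edge (5,6) lies in no bag.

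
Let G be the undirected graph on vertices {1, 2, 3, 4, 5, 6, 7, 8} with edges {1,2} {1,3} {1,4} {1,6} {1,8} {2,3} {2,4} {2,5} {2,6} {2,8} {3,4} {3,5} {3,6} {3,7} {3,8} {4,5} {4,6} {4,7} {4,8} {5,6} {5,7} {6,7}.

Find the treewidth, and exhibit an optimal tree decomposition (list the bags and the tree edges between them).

The largest bag has 5 vertices, giving width 4; this decomposition certifies tw(G) ≤ 4. Conversely, {1, 2, 3, 4, 8} is a clique of size 5, and the vertices of any clique must share a bag in every tree decomposition; so some bag has ≥ 5 vertices and tw(G) ≥ 4. Combining the bounds, tw(G) = 4.

Treewidth 4.
One such decomposition:
Bags: B1 = {1, 2, 3, 4, 6}  B2 = {2, 3, 4, 5, 6}  B3 = {3, 4, 5, 6, 7}  B4 = {1, 2, 3, 4, 8}
Tree: B1–B2, B2–B3, B1–B4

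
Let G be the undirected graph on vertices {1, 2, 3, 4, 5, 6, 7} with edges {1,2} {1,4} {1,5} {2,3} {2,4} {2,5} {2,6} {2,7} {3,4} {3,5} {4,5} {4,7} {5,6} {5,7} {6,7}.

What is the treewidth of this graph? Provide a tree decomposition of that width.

The largest bag has 4 vertices, giving width 3; this decomposition certifies tw(G) ≤ 3. For the lower bound, the 4 vertices {1, 2, 4, 5} are pairwise adjacent, and any tree decomposition puts a clique entirely inside one bag — forcing width ≥ 3. The upper and lower bounds meet at 3, so that is the treewidth.

Treewidth 3.
Bags: B1 = {2, 5, 6, 7}  B2 = {2, 4, 5, 7}  B3 = {1, 2, 4, 5}  B4 = {2, 3, 4, 5}
Tree: B1–B2, B2–B3, B2–B4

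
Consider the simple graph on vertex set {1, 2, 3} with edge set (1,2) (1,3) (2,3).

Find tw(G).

2

A width-2 tree decomposition is:
Bags: B1 = {1, 2, 3}
Tree: (single bag)
With just one bag of size 3, the width is 3 − 1 = 2, so tw(G) ≤ 2. Conversely, {1, 2, 3} is a clique of size 3, and the vertices of any clique must share a bag in every tree decomposition; so some bag has ≥ 3 vertices and tw(G) ≥ 2. Therefore the treewidth is 2.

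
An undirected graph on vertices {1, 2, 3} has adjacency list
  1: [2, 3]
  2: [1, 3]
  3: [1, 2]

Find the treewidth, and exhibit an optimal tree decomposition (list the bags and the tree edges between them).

With just one bag of size 3, the width is 3 − 1 = 2, so tw(G) ≤ 2. For the lower bound, the 3 vertices {1, 2, 3} are pairwise adjacent, and any tree decomposition puts a clique entirely inside one bag — forcing width ≥ 2. Hence tw(G) = 2 exactly.

Treewidth 2.
One such decomposition:
Bags: B1 = {1, 2, 3}
Tree: (single bag)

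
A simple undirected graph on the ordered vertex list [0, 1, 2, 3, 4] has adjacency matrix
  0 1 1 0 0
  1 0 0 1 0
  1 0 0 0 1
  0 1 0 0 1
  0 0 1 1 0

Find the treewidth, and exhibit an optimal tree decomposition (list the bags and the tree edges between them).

Treewidth 2.
One optimal decomposition is:
Bags: B1 = {0, 1, 3}  B2 = {0, 2, 3}  B3 = {2, 3, 4}
Tree: B1–B2, B2–B3

Each bag holds 3 vertices, so the decomposition has width 2, which upper-bounds the treewidth. Since 3–1–0–2–4–3 is a cycle in G, G is not acyclic. Forests are exactly the graphs of treewidth ≤ 1, so tw(G) ≥ 2. Therefore the treewidth is 2.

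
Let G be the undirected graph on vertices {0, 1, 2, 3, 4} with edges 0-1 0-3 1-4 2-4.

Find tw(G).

A width-1 tree decomposition is:
Bags: B1 = {2, 4}  B2 = {1, 4}  B3 = {0, 1}  B4 = {0, 3}
Tree: B1–B2, B2–B3, B3–B4
Each bag holds 2 vertices, so the decomposition has width 1, which upper-bounds the treewidth. G has an edge, so its treewidth is at least 1. Therefore the treewidth is 1.

1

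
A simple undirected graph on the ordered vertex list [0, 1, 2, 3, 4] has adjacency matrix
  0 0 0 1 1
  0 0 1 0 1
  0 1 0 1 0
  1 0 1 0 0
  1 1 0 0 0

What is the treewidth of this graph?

2

A width-2 tree decomposition is:
Bags: B1 = {0, 2, 3}  B2 = {0, 1, 2}  B3 = {0, 1, 4}
Tree: B1–B2, B2–B3
Every bag has size at most 3, so the width is 3 − 1 = 2 and tw(G) ≤ 2. Since 0–3–2–1–4–0 is a cycle in G, G is not acyclic. Forests are exactly the graphs of treewidth ≤ 1, so tw(G) ≥ 2. Therefore the treewidth is 2.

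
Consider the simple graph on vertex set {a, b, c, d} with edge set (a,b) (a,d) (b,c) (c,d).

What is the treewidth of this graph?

A width-2 tree decomposition is:
Bags: B1 = {b, c, d}  B2 = {a, b, d}
Tree: B1–B2
Each bag holds 3 vertices, so the decomposition has width 2, which upper-bounds the treewidth. For the lower bound, G contains the cycle d–c–b–a–d, so G is not a forest; only forests have treewidth ≤ 1, hence tw(G) ≥ 2. Combining the bounds, tw(G) = 2.

2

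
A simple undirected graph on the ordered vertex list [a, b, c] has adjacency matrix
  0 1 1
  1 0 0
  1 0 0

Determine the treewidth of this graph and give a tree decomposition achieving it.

Treewidth 1.
Bags: B1 = {a, b}  B2 = {a, c}
Tree: B1–B2

Each bag holds 2 vertices, so the decomposition has width 1, which upper-bounds the treewidth. Any graph with an edge has treewidth ≥ 1, and G has the edge a–b. Therefore the treewidth is 1.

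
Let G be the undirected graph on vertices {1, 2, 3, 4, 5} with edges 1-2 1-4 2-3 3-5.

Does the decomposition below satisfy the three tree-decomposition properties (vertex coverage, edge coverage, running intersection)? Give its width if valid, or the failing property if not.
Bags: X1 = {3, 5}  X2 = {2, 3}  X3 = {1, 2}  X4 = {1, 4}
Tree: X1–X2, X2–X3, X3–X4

Every vertex of G appears in some bag (union = {1, 2, 3, 4, 5}); every edge is covered by a bag; and for each vertex v the set of bags containing v is connected in the bag tree. The decomposition is therefore valid. The largest bag has 2 vertices, so the width is 1.

Yes; width 1.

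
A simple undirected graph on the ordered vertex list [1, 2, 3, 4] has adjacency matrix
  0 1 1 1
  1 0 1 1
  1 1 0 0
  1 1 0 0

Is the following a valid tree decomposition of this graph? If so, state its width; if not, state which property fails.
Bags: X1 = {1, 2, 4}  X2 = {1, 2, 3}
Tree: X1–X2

Checking the three conditions: (i) the bags cover all of {1, 2, 3, 4}; (ii) for each edge, some bag contains both endpoints; (iii) the bags containing any fixed vertex form a subtree. All hold, so the decomposition is valid with width 3 − 1 = 2.

Yes; width 2.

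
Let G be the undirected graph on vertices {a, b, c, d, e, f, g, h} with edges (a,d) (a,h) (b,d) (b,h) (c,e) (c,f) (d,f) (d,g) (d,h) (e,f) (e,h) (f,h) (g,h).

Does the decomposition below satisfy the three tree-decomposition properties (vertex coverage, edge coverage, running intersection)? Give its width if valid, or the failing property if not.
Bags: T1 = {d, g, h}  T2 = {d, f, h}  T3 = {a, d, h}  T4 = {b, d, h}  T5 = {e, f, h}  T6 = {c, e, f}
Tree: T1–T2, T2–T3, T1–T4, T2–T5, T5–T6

Every vertex of G appears in some bag (union = {a, b, c, d, e, f, g, h}); every edge is covered by a bag; and for each vertex v the set of bags containing v is connected in the bag tree. The decomposition is therefore valid. The largest bag has 3 vertices, so the width is 2.

Yes; width 2.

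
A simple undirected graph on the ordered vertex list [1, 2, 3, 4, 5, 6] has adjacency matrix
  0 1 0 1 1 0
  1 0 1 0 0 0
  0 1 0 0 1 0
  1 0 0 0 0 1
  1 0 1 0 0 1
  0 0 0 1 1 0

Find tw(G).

2

A width-2 tree decomposition is:
Bags: B1 = {2, 3, 5}  B2 = {1, 2, 5}  B3 = {1, 5, 6}  B4 = {1, 4, 6}
Tree: B1–B2, B2–B3, B3–B4
Every bag has size at most 3, so the width is 3 − 1 = 2 and tw(G) ≤ 2. The edges 3–2–1–5–3 form a cycle, so G is not a tree and its treewidth is at least 2. Hence tw(G) = 2 exactly.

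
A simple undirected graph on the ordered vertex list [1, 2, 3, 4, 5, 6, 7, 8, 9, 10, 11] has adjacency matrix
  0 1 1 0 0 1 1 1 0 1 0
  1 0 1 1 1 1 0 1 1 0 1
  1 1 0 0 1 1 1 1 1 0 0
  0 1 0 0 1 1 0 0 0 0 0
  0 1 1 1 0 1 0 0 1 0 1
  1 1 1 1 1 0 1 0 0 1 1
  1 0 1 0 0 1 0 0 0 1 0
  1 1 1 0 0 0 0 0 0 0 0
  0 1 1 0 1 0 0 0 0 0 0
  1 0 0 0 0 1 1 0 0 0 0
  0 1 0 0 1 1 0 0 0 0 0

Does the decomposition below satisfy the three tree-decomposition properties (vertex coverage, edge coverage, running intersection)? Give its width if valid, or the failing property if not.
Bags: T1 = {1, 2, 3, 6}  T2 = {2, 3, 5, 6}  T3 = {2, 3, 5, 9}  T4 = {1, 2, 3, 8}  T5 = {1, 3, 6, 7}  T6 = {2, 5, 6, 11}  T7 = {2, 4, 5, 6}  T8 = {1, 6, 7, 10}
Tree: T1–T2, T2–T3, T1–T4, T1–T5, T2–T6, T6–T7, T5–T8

Yes; width 3.

Vertex coverage: the bags together contain {1, 2, 3, 4, 5, 6, 7, 8, 9, 10, 11}, the full vertex set. Edge coverage: each edge of G has both endpoints in at least one bag. Running intersection: for every vertex, the bags containing it form a connected subtree. All three properties hold, so this is a valid tree decomposition of width max|bag| − 1 = 3, and hence tw(G) ≤ 3.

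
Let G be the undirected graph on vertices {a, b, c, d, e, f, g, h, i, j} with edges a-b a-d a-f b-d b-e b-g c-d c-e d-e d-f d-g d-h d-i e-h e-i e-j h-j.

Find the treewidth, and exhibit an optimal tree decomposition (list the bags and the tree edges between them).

Treewidth 2.
One optimal decomposition is:
Bags: B1 = {d, e, h}  B2 = {d, e, i}  B3 = {b, d, e}  B4 = {a, b, d}  B5 = {e, h, j}  B6 = {a, d, f}  B7 = {b, d, g}  B8 = {c, d, e}
Tree: B1–B2, B2–B3, B3–B4, B1–B5, B4–B6, B4–B7, B1–B8

The largest bag has 3 vertices, giving width 2; this decomposition certifies tw(G) ≤ 2. For the lower bound, the 3 vertices {b, d, g} are pairwise adjacent, and any tree decomposition puts a clique entirely inside one bag — forcing width ≥ 2. Hence tw(G) = 2 exactly.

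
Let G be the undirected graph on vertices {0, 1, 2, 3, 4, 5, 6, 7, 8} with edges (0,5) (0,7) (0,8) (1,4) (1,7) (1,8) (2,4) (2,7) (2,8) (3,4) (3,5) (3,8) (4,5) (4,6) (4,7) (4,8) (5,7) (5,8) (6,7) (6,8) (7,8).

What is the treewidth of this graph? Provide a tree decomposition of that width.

Treewidth 3.
One such decomposition:
Bags: B1 = {4, 5, 7, 8}  B2 = {3, 4, 5, 8}  B3 = {4, 6, 7, 8}  B4 = {1, 4, 7, 8}  B5 = {0, 5, 7, 8}  B6 = {2, 4, 7, 8}
Tree: B1–B2, B1–B3, B3–B4, B1–B5, B3–B6

Every bag has size at most 4, so the width is 4 − 1 = 3 and tw(G) ≤ 3. Conversely, {0, 5, 7, 8} is a clique of size 4, and the vertices of any clique must share a bag in every tree decomposition; so some bag has ≥ 4 vertices and tw(G) ≥ 3. The upper and lower bounds meet at 3, so that is the treewidth.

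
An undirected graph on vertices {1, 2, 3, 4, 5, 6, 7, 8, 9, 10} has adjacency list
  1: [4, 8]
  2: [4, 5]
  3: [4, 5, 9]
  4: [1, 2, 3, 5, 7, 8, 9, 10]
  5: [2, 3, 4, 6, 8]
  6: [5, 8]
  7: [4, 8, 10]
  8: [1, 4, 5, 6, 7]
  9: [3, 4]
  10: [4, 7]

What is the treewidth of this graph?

2

A width-2 tree decomposition is:
Bags: B1 = {4, 5, 8}  B2 = {2, 4, 5}  B3 = {1, 4, 8}  B4 = {4, 7, 8}  B5 = {4, 7, 10}  B6 = {3, 4, 5}  B7 = {5, 6, 8}  B8 = {3, 4, 9}
Tree: B1–B2, B1–B3, B1–B4, B4–B5, B2–B6, B1–B7, B6–B8
Each bag holds 3 vertices, so the decomposition has width 2, which upper-bounds the treewidth. For the lower bound, the 3 vertices {1, 4, 8} are pairwise adjacent, and any tree decomposition puts a clique entirely inside one bag — forcing width ≥ 2. Combining the bounds, tw(G) = 2.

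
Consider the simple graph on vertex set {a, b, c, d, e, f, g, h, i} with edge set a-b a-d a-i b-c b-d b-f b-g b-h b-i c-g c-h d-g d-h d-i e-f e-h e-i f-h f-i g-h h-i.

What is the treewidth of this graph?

A width-3 tree decomposition is:
Bags: B1 = {b, d, h, i}  B2 = {a, b, d, i}  B3 = {b, f, h, i}  B4 = {e, f, h, i}  B5 = {b, d, g, h}  B6 = {b, c, g, h}
Tree: B1–B2, B1–B3, B3–B4, B1–B5, B5–B6
Every bag has size at most 4, so the width is 4 − 1 = 3 and tw(G) ≤ 3. Conversely, {e, f, h, i} is a clique of size 4, and the vertices of any clique must share a bag in every tree decomposition; so some bag has ≥ 4 vertices and tw(G) ≥ 3. Hence tw(G) = 3 exactly.

3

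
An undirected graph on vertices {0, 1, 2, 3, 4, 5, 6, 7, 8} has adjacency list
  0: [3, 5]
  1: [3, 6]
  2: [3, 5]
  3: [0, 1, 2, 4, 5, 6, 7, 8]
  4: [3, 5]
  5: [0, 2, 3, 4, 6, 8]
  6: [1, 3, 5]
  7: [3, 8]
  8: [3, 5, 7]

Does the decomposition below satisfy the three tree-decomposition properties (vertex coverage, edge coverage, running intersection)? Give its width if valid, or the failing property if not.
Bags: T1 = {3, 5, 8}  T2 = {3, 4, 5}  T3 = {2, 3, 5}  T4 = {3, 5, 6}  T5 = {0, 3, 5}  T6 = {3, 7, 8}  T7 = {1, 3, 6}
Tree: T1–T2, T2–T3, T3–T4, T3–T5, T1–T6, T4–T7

Checking the three conditions: (i) the bags cover all of {0, 1, 2, 3, 4, 5, 6, 7, 8}; (ii) for each edge, some bag contains both endpoints; (iii) the bags containing any fixed vertex form a subtree. All hold, so the decomposition is valid with width 3 − 1 = 2.

Yes; width 2.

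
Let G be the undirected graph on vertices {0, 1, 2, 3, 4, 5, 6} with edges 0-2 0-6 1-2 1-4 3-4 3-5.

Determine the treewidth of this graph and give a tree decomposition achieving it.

Each bag holds 2 vertices, so the decomposition has width 1, which upper-bounds the treewidth. G has an edge, so its treewidth is at least 1. The upper and lower bounds meet at 1, so that is the treewidth.

Treewidth 1.
One such decomposition:
Bags: B1 = {3, 5}  B2 = {3, 4}  B3 = {1, 4}  B4 = {1, 2}  B5 = {0, 2}  B6 = {0, 6}
Tree: B1–B2, B2–B3, B3–B4, B4–B5, B5–B6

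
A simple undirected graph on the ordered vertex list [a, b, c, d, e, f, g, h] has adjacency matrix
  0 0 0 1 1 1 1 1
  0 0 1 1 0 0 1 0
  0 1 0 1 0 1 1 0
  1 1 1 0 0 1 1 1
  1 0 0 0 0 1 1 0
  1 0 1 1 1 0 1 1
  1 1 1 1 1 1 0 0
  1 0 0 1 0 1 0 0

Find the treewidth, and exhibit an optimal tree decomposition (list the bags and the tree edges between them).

Treewidth 3.
Bags: B1 = {a, d, f, h}  B2 = {a, d, f, g}  B3 = {c, d, f, g}  B4 = {b, c, d, g}  B5 = {a, e, f, g}
Tree: B1–B2, B2–B3, B3–B4, B2–B5

The largest bag has 4 vertices, giving width 3; this decomposition certifies tw(G) ≤ 3. On the other hand G contains the 4-clique {c, d, f, g}. A clique must lie in a single bag of any decomposition, so no decomposition can have width below 3. Combining the bounds, tw(G) = 3.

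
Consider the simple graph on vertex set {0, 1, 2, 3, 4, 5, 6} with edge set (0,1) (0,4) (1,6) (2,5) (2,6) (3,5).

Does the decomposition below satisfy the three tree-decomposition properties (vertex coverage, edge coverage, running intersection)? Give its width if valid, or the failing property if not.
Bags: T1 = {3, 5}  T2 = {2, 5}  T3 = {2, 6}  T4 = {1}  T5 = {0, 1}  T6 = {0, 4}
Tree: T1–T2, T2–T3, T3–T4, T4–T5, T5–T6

No — edge (6,1) lies in no bag.

A tree decomposition must satisfy three properties: every vertex lies in some bag; for every edge, both endpoints lie together in some bag; and for every vertex, the bags containing it form a connected subtree. Here edge (6,1) lies in no bag, so the decomposition is invalid.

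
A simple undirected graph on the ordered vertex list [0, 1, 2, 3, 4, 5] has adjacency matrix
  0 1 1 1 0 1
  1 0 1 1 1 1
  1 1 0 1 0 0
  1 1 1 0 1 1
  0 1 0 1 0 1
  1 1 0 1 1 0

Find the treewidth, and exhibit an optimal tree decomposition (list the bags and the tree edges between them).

Treewidth 3.
Bags: B1 = {0, 1, 3, 5}  B2 = {1, 3, 4, 5}  B3 = {0, 1, 2, 3}
Tree: B1–B2, B1–B3

Every bag has size at most 4, so the width is 4 − 1 = 3 and tw(G) ≤ 3. For the lower bound, the 4 vertices {0, 1, 2, 3} are pairwise adjacent, and any tree decomposition puts a clique entirely inside one bag — forcing width ≥ 3. The upper and lower bounds meet at 3, so that is the treewidth.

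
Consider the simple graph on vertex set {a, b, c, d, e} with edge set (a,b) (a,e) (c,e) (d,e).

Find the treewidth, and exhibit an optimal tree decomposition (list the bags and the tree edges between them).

Every bag has size at most 2, so the width is 2 − 1 = 1 and tw(G) ≤ 1. G has an edge, so its treewidth is at least 1. Therefore the treewidth is 1.

Treewidth 1.
One such decomposition:
Bags: B1 = {a, e}  B2 = {c, e}  B3 = {d, e}  B4 = {a, b}
Tree: B1–B2, B2–B3, B1–B4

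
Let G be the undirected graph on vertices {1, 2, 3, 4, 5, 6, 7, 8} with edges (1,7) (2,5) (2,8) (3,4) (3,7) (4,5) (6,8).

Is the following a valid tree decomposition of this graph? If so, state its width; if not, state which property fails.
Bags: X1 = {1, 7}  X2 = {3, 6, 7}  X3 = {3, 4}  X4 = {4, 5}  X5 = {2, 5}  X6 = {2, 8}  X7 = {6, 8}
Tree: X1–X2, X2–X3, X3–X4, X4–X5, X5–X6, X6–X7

A tree decomposition must satisfy three properties: every vertex lies in some bag; for every edge, both endpoints lie together in some bag; and for every vertex, the bags containing it form a connected subtree. Here bags containing vertex 6 are not connected in the tree, so the decomposition is invalid.

No — bags containing vertex 6 are not connected in the tree.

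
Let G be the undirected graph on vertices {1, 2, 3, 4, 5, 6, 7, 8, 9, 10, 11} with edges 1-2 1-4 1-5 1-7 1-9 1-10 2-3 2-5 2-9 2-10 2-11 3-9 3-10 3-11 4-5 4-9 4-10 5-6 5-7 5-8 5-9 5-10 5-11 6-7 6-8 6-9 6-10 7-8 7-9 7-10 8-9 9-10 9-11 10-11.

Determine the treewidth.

4

A width-4 tree decomposition is:
Bags: B1 = {5, 6, 7, 9, 10}  B2 = {1, 5, 7, 9, 10}  B3 = {1, 2, 5, 9, 10}  B4 = {5, 6, 7, 8, 9}  B5 = {2, 5, 9, 10, 11}  B6 = {1, 4, 5, 9, 10}  B7 = {2, 3, 9, 10, 11}
Tree: B1–B2, B2–B3, B1–B4, B3–B5, B2–B6, B5–B7
The largest bag has 5 vertices, giving width 4; this decomposition certifies tw(G) ≤ 4. On the other hand G contains the 5-clique {2, 3, 9, 10, 11}. A clique must lie in a single bag of any decomposition, so no decomposition can have width below 4. Therefore the treewidth is 4.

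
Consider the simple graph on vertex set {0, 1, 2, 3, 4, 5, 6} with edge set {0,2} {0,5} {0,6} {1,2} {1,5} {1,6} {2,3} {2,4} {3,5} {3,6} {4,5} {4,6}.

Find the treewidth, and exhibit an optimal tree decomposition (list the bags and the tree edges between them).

Treewidth 3.
One optimal decomposition is:
Bags: B1 = {1, 2, 5, 6}  B2 = {0, 2, 5, 6}  B3 = {2, 4, 5, 6}  B4 = {2, 3, 5, 6}
Tree: B1–B2, B2–B3, B3–B4

Every bag has size at most 4, so the width is 4 − 1 = 3 and tw(G) ≤ 3. For the lower bound: the 4 vertex sets {1,5}, {0,2}, {6}, {4} are disjoint, each induces a connected subgraph, and every pair is joined by at least one edge of G. Contracting each set to a single vertex therefore yields K_{4} as a minor, and since treewidth is minor-monotone, tw(G) ≥ tw(K_{4}) = 3. Combining the bounds, tw(G) = 3.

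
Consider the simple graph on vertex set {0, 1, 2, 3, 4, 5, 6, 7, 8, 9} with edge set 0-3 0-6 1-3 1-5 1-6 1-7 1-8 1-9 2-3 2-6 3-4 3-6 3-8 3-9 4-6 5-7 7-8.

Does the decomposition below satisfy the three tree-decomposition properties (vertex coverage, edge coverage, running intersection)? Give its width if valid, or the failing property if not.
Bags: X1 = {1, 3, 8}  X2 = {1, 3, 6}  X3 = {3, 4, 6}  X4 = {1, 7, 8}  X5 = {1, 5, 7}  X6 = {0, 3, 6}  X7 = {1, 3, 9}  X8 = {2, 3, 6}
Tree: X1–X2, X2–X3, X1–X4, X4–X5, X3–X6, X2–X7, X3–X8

Every vertex of G appears in some bag (union = {0, 1, 2, 3, 4, 5, 6, 7, 8, 9}); every edge is covered by a bag; and for each vertex v the set of bags containing v is connected in the bag tree. The decomposition is therefore valid. The largest bag has 3 vertices, so the width is 2.

Yes; width 2.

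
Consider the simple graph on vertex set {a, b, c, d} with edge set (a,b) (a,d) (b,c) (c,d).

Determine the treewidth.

2

A width-2 tree decomposition is:
Bags: B1 = {a, b, d}  B2 = {b, c, d}
Tree: B1–B2
The largest bag has 3 vertices, giving width 2; this decomposition certifies tw(G) ≤ 2. The edges b–a–d–c–b form a cycle, so G is not a tree and its treewidth is at least 2. Combining the bounds, tw(G) = 2.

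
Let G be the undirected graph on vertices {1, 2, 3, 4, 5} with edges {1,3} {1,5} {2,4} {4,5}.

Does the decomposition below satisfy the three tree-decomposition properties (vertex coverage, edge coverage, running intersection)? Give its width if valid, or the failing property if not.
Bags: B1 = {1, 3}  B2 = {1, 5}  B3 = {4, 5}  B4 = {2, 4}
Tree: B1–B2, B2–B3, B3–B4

Yes; width 1.

Checking the three conditions: (i) the bags cover all of {1, 2, 3, 4, 5}; (ii) for each edge, some bag contains both endpoints; (iii) the bags containing any fixed vertex form a subtree. All hold, so the decomposition is valid with width 2 − 1 = 1.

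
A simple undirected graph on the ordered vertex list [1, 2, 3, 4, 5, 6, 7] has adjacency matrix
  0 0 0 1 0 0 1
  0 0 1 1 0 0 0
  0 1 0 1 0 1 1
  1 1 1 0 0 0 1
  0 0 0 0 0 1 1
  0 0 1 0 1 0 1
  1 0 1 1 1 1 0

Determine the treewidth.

2

A width-2 tree decomposition is:
Bags: B1 = {3, 4, 7}  B2 = {3, 6, 7}  B3 = {5, 6, 7}  B4 = {2, 3, 4}  B5 = {1, 4, 7}
Tree: B1–B2, B2–B3, B1–B4, B1–B5
Every bag has size at most 3, so the width is 3 − 1 = 2 and tw(G) ≤ 2. On the other hand G contains the 3-clique {2, 3, 4}. A clique must lie in a single bag of any decomposition, so no decomposition can have width below 2. The upper and lower bounds meet at 2, so that is the treewidth.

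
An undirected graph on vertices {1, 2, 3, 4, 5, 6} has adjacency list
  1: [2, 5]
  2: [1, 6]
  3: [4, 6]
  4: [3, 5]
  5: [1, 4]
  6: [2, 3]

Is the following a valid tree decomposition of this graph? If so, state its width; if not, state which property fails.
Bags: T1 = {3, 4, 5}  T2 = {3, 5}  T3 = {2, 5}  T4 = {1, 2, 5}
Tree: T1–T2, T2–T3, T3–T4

A tree decomposition must satisfy three properties: every vertex lies in some bag; for every edge, both endpoints lie together in some bag; and for every vertex, the bags containing it form a connected subtree. Here vertex 6 appears in no bag, so the decomposition is invalid.

No — vertex 6 appears in no bag.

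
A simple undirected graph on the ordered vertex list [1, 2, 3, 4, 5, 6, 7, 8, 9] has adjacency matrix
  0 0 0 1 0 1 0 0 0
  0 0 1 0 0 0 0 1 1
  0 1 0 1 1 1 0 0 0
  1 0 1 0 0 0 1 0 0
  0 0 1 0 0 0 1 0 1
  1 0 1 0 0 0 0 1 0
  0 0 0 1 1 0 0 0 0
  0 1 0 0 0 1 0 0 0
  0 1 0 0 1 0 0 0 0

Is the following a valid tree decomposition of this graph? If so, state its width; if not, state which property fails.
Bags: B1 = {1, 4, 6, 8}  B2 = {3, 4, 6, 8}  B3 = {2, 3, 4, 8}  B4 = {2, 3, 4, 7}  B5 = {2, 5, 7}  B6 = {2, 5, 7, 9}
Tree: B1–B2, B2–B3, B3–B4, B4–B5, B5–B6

A tree decomposition must satisfy three properties: every vertex lies in some bag; for every edge, both endpoints lie together in some bag; and for every vertex, the bags containing it form a connected subtree. Here edge (3,5) lies in no bag, so the decomposition is invalid.

No — edge (3,5) lies in no bag.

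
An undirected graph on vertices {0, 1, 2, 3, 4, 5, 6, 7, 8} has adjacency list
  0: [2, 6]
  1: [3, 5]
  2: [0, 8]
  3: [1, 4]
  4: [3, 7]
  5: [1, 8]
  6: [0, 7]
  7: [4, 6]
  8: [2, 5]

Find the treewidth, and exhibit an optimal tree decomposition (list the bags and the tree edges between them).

Every bag has size at most 3, so the width is 3 − 1 = 2 and tw(G) ≤ 2. For the lower bound, G contains the cycle 2–0–6–7–4–3–1–5–8–2, so G is not a forest; only forests have treewidth ≤ 1, hence tw(G) ≥ 2. Hence tw(G) = 2 exactly.

Treewidth 2.
One optimal decomposition is:
Bags: B1 = {0, 2, 6}  B2 = {2, 6, 7}  B3 = {2, 4, 7}  B4 = {2, 3, 4}  B5 = {1, 2, 3}  B6 = {1, 2, 5}  B7 = {2, 5, 8}
Tree: B1–B2, B2–B3, B3–B4, B4–B5, B5–B6, B6–B7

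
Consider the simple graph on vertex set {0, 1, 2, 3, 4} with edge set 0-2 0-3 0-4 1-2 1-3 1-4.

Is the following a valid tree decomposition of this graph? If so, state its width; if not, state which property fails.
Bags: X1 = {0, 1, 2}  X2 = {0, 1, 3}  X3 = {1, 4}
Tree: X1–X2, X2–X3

No — edge (0,4) lies in no bag.

A tree decomposition must satisfy three properties: every vertex lies in some bag; for every edge, both endpoints lie together in some bag; and for every vertex, the bags containing it form a connected subtree. Here edge (0,4) lies in no bag, so the decomposition is invalid.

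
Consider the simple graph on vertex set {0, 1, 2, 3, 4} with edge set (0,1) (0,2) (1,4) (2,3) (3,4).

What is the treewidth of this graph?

2

A width-2 tree decomposition is:
Bags: B1 = {0, 1, 2}  B2 = {1, 2, 4}  B3 = {2, 3, 4}
Tree: B1–B2, B2–B3
Every bag has size at most 3, so the width is 3 − 1 = 2 and tw(G) ≤ 2. Since 2–0–1–4–3–2 is a cycle in G, G is not acyclic. Forests are exactly the graphs of treewidth ≤ 1, so tw(G) ≥ 2. Combining the bounds, tw(G) = 2.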